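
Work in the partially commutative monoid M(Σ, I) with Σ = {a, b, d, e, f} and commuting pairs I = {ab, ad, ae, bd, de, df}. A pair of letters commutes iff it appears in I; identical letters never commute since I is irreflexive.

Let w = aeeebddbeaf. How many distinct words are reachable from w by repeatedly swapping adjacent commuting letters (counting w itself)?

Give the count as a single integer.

1540

drop 0:a onto floor
drop 1:e onto floor
drop 2:e onto {1:e}
drop 3:e onto {2:e}
drop 4:b onto {3:e}
drop 5:d onto floor
drop 6:d onto {5:d}
drop 7:b onto {4:b}
drop 8:e onto {7:b}
drop 9:a onto {0:a}
drop 10:f onto {8:e, 9:a}
ground layer = {0:a, 1:e, 5:d}
drop-orders for the pieces not yet dropped (sum over which currently-grounded one goes next):
  1 to go: {6} 1  {10} 1
  2 to go: {5,6} 1  {6,10} 2  {8,10} 1  {9,10} 1
  3 to go: {0,9,10} 1  {5,6,10} 3  {6,8,10} 3  {6,9,10} 3  {7,8,10} 1  {8,9,10} 2
  4 to go: {0,6,9,10} 4  {0,8,9,10} 3  {4,7,8,10} 1  {5,6,8,10} 6  {5,6,9,10} 6  {6,7,8,10} 4  {6,8,9,10} 8  {7,8,9,10} 3
  5 to go: {0,5,6,9,10} 10  {0,6,8,9,10} 15  {0,7,8,9,10} 6  {3,4,7,8,10} 1  {4,6,7,8,10} 5  {4,7,8,9,10} 4  {5,6,7,8,10} 10  {5,6,8,9,10} 20  {6,7,8,9,10} 15
  6 to go: {0,4,7,8,9,10} 10  {0,5,6,8,9,10} 45  {0,6,7,8,9,10} 36  {2,3,4,7,8,10} 1  {3,4,6,7,8,10} 6  {3,4,7,8,9,10} 5  {4,5,6,7,8,10} 15  {4,6,7,8,9,10} 24  {5,6,7,8,9,10} 45
  7 to go: {0,3,4,7,8,9,10} 15  {0,4,6,7,8,9,10} 70  {0,5,6,7,8,9,10} 126  {1,2,3,4,7,8,10} 1  {2,3,4,6,7,8,10} 7  {2,3,4,7,8,9,10} 6  {3,4,5,6,7,8,10} 21  {3,4,6,7,8,9,10} 35  {4,5,6,7,8,9,10} 84
  8 to go: {0,2,3,4,7,8,9,10} 21  {0,3,4,6,7,8,9,10} 120  {0,4,5,6,7,8,9,10} 280  {1,2,3,4,6,7,8,10} 8  {1,2,3,4,7,8,9,10} 7  {2,3,4,5,6,7,8,10} 28  {2,3,4,6,7,8,9,10} 48  {3,4,5,6,7,8,9,10} 140
  9 to go: {0,1,2,3,4,7,8,9,10} 28  {0,2,3,4,6,7,8,9,10} 189  {0,3,4,5,6,7,8,9,10} 540  {1,2,3,4,5,6,7,8,10} 36  {1,2,3,4,6,7,8,9,10} 63  {2,3,4,5,6,7,8,9,10} 216
  if 0:a drops first: 315 orders
  if 1:e drops first: 945 orders
  if 5:d drops first: 280 orders
heap linearizations: 1540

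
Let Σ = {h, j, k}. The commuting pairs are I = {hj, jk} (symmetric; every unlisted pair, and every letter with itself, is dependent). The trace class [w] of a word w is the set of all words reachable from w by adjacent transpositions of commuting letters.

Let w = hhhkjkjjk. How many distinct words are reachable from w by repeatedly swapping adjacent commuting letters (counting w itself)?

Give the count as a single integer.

84

0(h) covers ∅
1(h) covers 0:h
2(h) covers 1:h
3(k) covers 2:h
4(j) covers ∅
5(k) covers 3:k
6(j) covers 4:j
7(j) covers 6:j
8(k) covers 5:k
floor of heap: 0:h, 4:j
completions by unplaced set U, small U first (add the entries for U minus each lowest piece of U):
  |U|=1: {7}:1  {8}:1
  |U|=2: {5,8}:1  {6,7}:1  {7,8}:2
  |U|=3: {3,5,8}:1  {4,6,7}:1  {5,7,8}:3  {6,7,8}:3
  |U|=4: {2,3,5,8}:1  {3,5,7,8}:4  {4,6,7,8}:4  {5,6,7,8}:6
  |U|=5: {1,2,3,5,8}:1  {2,3,5,7,8}:5  {3,5,6,7,8}:10  {4,5,6,7,8}:10
  |U|=6: {0,1,2,3,5,8}:1  {1,2,3,5,7,8}:6  {2,3,5,6,7,8}:15  {3,4,5,6,7,8}:20
  |U|=7: {0,1,2,3,5,7,8}:7  {1,2,3,5,6,7,8}:21  {2,3,4,5,6,7,8}:35
  start at 0(h): 56
  start at 4(j): 28
sum over floor = 84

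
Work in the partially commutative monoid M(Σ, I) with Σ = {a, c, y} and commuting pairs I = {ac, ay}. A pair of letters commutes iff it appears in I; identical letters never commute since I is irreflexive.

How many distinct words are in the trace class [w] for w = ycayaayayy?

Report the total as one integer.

piece 0:y — minimal
piece 1:c rests on {0:y}
piece 2:a — minimal
piece 3:y rests on {1:c}
piece 4:a rests on {2:a}
piece 5:a rests on {4:a}
piece 6:y rests on {3:y}
piece 7:a rests on {5:a}
piece 8:y rests on {6:y}
piece 9:y rests on {8:y}
minimal pieces: {0:y, 2:a}
ways to finish when only these pieces remain (= sum over removing one remaining piece with nothing left below it):
  1 left: {7}→1  {9}→1
  2 left: {5,7}→1  {7,9}→2  {8,9}→1
  3 left: {4,5,7}→1  {5,7,9}→3  {6,8,9}→1  {7,8,9}→3
  4 left: {2,4,5,7}→1  {3,6,8,9}→1  {4,5,7,9}→4  {5,7,8,9}→6  {6,7,8,9}→4
  5 left: {1,3,6,8,9}→1  {2,4,5,7,9}→5  {3,6,7,8,9}→5  {4,5,7,8,9}→10  {5,6,7,8,9}→10
  6 left: {0,1,3,6,8,9}→1  {1,3,6,7,8,9}→6  {2,4,5,7,8,9}→15  {3,5,6,7,8,9}→15  {4,5,6,7,8,9}→20
  7 left: {0,1,3,6,7,8,9}→7  {1,3,5,6,7,8,9}→21  {2,4,5,6,7,8,9}→35  {3,4,5,6,7,8,9}→35
  8 left: {0,1,3,5,6,7,8,9}→28  {1,3,4,5,6,7,8,9}→56  {2,3,4,5,6,7,8,9}→70
  placing 0:y first → 126 extensions
  placing 2:a first → 84 extensions
total linear extensions = 210

210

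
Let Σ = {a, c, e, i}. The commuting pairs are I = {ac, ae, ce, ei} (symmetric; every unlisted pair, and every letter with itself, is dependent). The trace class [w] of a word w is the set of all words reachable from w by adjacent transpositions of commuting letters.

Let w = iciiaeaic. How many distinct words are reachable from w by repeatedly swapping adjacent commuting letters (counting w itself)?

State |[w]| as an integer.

0(i) covers ∅
1(c) covers 0:i
2(i) covers 1:c
3(i) covers 2:i
4(a) covers 3:i
5(e) covers ∅
6(a) covers 4:a
7(i) covers 6:a
8(c) covers 7:i
floor of heap: 0:i, 5:e
completions by unplaced set U, small U first (add the entries for U minus each lowest piece of U):
  |U|=1: {5}:1  {8}:1
  |U|=2: {5,8}:2  {7,8}:1
  |U|=3: {5,7,8}:3  {6,7,8}:1
  |U|=4: {4,6,7,8}:1  {5,6,7,8}:4
  |U|=5: {3,4,6,7,8}:1  {4,5,6,7,8}:5
  |U|=6: {2,3,4,6,7,8}:1  {3,4,5,6,7,8}:6
  |U|=7: {1,2,3,4,6,7,8}:1  {2,3,4,5,6,7,8}:7
  start at 0(i): 8
  start at 5(e): 1
sum over floor = 9

9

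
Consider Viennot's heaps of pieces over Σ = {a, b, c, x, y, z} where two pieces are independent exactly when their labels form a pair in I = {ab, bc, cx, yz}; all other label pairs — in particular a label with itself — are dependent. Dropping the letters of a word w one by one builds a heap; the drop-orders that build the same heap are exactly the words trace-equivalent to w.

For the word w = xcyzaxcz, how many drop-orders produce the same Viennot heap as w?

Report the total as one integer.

8

drop 0:x onto floor
drop 1:c onto floor
drop 2:y onto {0:x, 1:c}
drop 3:z onto {0:x, 1:c}
drop 4:a onto {2:y, 3:z}
drop 5:x onto {4:a}
drop 6:c onto {4:a}
drop 7:z onto {5:x, 6:c}
ground layer = {0:x, 1:c}
drop-orders for the pieces not yet dropped (sum over which currently-grounded one goes next):
  1 to go: {7} 1
  2 to go: {5,7} 1  {6,7} 1
  3 to go: {5,6,7} 2
  4 to go: {4,5,6,7} 2
  5 to go: {2,4,5,6,7} 2  {3,4,5,6,7} 2
  6 to go: {2,3,4,5,6,7} 4
  if 0:x drops first: 4 orders
  if 1:c drops first: 4 orders
heap linearizations: 8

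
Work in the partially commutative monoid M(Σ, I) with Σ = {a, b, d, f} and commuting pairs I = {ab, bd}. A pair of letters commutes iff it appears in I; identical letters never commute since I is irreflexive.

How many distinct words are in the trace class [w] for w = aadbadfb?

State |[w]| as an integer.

drop 0:a onto floor
drop 1:a onto {0:a}
drop 2:d onto {1:a}
drop 3:b onto floor
drop 4:a onto {2:d}
drop 5:d onto {4:a}
drop 6:f onto {3:b, 5:d}
drop 7:b onto {6:f}
ground layer = {0:a, 3:b}
drop-orders for the pieces not yet dropped (sum over which currently-grounded one goes next):
  1 to go: {7} 1
  2 to go: {6,7} 1
  3 to go: {3,6,7} 1  {5,6,7} 1
  4 to go: {3,5,6,7} 2  {4,5,6,7} 1
  5 to go: {2,4,5,6,7} 1  {3,4,5,6,7} 3
  6 to go: {1,2,4,5,6,7} 1  {2,3,4,5,6,7} 4
  if 0:a drops first: 5 orders
  if 3:b drops first: 1 orders
heap linearizations: 6

6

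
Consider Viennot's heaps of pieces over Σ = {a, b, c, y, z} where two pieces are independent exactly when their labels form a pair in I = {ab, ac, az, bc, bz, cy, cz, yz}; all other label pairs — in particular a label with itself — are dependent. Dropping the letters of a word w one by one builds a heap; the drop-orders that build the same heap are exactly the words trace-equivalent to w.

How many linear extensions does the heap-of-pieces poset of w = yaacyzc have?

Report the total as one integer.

#0=y has no predecessor
#1=a depends on [0:y]
#2=a depends on [1:a]
#3=c has no predecessor
#4=y depends on [2:a]
#5=z has no predecessor
#6=c depends on [3:c]
sources: [0:y, 3:c, 5:z]
N(rest) = Σ N(rest − s) over sources s of rest; N(one piece) = 1:
  size 1 → [4]=1  [5]=1  [6]=1
  size 2 → [2,4]=1  [3,6]=1  [4,5]=2  [4,6]=2  [5,6]=2
  size 3 → [1,2,4]=1  [2,4,5]=3  [2,4,6]=3  [3,4,6]=3  [3,5,6]=3  [4,5,6]=6
  size 4 → [0,1,2,4]=1  [1,2,4,5]=4  [1,2,4,6]=4  [2,3,4,6]=6  [2,4,5,6]=12  [3,4,5,6]=12
  size 5 → [0,1,2,4,5]=5  [0,1,2,4,6]=5  [1,2,3,4,6]=10  [1,2,4,5,6]=20  [2,3,4,5,6]=30
  first=0(y) contributes 60
  first=3(c) contributes 30
  first=5(z) contributes 15
|[w]| = 105

105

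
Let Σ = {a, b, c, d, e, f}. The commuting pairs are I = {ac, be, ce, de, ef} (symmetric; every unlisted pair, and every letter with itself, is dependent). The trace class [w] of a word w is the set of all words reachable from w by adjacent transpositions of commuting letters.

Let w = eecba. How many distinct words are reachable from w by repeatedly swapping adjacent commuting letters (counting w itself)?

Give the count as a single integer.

6

drop 0:e onto floor
drop 1:e onto {0:e}
drop 2:c onto floor
drop 3:b onto {2:c}
drop 4:a onto {1:e, 3:b}
ground layer = {0:e, 2:c}
drop-orders for the pieces not yet dropped (sum over which currently-grounded one goes next):
  1 to go: {4} 1
  2 to go: {1,4} 1  {3,4} 1
  3 to go: {0,1,4} 1  {1,3,4} 2  {2,3,4} 1
  if 0:e drops first: 3 orders
  if 2:c drops first: 3 orders
heap linearizations: 6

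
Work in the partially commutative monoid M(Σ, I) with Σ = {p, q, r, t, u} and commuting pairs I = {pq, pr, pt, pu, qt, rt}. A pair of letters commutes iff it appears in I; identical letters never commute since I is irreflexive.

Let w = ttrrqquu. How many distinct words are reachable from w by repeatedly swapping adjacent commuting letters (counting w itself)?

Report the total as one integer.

#0=t has no predecessor
#1=t depends on [0:t]
#2=r has no predecessor
#3=r depends on [2:r]
#4=q depends on [3:r]
#5=q depends on [4:q]
#6=u depends on [1:t, 5:q]
#7=u depends on [6:u]
sources: [0:t, 2:r]
N(rest) = Σ N(rest − s) over sources s of rest; N(one piece) = 1:
  size 1 → [7]=1
  size 2 → [6,7]=1
  size 3 → [1,6,7]=1  [5,6,7]=1
  size 4 → [0,1,6,7]=1  [1,5,6,7]=2  [4,5,6,7]=1
  size 5 → [0,1,5,6,7]=3  [1,4,5,6,7]=3  [3,4,5,6,7]=1
  size 6 → [0,1,4,5,6,7]=6  [1,3,4,5,6,7]=4  [2,3,4,5,6,7]=1
  first=0(t) contributes 5
  first=2(r) contributes 10
|[w]| = 15

15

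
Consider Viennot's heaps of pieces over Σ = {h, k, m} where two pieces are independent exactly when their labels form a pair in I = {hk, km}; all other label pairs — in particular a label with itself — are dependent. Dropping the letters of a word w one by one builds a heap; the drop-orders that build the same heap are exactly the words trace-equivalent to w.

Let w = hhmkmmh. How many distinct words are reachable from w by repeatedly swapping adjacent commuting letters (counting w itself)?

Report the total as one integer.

7

0(h) covers ∅
1(h) covers 0:h
2(m) covers 1:h
3(k) covers ∅
4(m) covers 2:m
5(m) covers 4:m
6(h) covers 5:m
floor of heap: 0:h, 3:k
completions by unplaced set U, small U first (add the entries for U minus each lowest piece of U):
  |U|=1: {3}:1  {6}:1
  |U|=2: {3,6}:2  {5,6}:1
  |U|=3: {3,5,6}:3  {4,5,6}:1
  |U|=4: {2,4,5,6}:1  {3,4,5,6}:4
  |U|=5: {1,2,4,5,6}:1  {2,3,4,5,6}:5
  start at 0(h): 6
  start at 3(k): 1
sum over floor = 7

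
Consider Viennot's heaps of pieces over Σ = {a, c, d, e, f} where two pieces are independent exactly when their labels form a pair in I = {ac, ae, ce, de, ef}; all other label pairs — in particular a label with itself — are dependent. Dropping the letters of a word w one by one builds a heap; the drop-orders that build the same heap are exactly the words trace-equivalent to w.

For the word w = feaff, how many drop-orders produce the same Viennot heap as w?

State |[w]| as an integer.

drop 0:f onto floor
drop 1:e onto floor
drop 2:a onto {0:f}
drop 3:f onto {2:a}
drop 4:f onto {3:f}
ground layer = {0:f, 1:e}
drop-orders for the pieces not yet dropped (sum over which currently-grounded one goes next):
  1 to go: {1} 1  {4} 1
  2 to go: {1,4} 2  {3,4} 1
  3 to go: {1,3,4} 3  {2,3,4} 1
  if 0:f drops first: 4 orders
  if 1:e drops first: 1 orders
heap linearizations: 5

5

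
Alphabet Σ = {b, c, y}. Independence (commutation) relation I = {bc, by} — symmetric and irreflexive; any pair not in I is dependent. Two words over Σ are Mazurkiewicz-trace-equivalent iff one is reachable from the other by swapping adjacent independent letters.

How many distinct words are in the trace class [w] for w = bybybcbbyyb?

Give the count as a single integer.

drop 0:b onto floor
drop 1:y onto floor
drop 2:b onto {0:b}
drop 3:y onto {1:y}
drop 4:b onto {2:b}
drop 5:c onto {3:y}
drop 6:b onto {4:b}
drop 7:b onto {6:b}
drop 8:y onto {5:c}
drop 9:y onto {8:y}
drop 10:b onto {7:b}
ground layer = {0:b, 1:y}
drop-orders for the pieces not yet dropped (sum over which currently-grounded one goes next):
  1 to go: {9} 1  {10} 1
  2 to go: {7,10} 1  {8,9} 1  {9,10} 2
  3 to go: {5,8,9} 1  {6,7,10} 1  {7,9,10} 3  {8,9,10} 3
  4 to go: {3,5,8,9} 1  {4,6,7,10} 1  {5,8,9,10} 4  {6,7,9,10} 4  {7,8,9,10} 6
  5 to go: {1,3,5,8,9} 1  {2,4,6,7,10} 1  {3,5,8,9,10} 5  {4,6,7,9,10} 5  {5,7,8,9,10} 10  {6,7,8,9,10} 10
  6 to go: {0,2,4,6,7,10} 1  {1,3,5,8,9,10} 6  {2,4,6,7,9,10} 6  {3,5,7,8,9,10} 15  {4,6,7,8,9,10} 15  {5,6,7,8,9,10} 20
  7 to go: {0,2,4,6,7,9,10} 7  {1,3,5,7,8,9,10} 21  {2,4,6,7,8,9,10} 21  {3,5,6,7,8,9,10} 35  {4,5,6,7,8,9,10} 35
  8 to go: {0,2,4,6,7,8,9,10} 28  {1,3,5,6,7,8,9,10} 56  {2,4,5,6,7,8,9,10} 56  {3,4,5,6,7,8,9,10} 70
  9 to go: {0,2,4,5,6,7,8,9,10} 84  {1,3,4,5,6,7,8,9,10} 126  {2,3,4,5,6,7,8,9,10} 126
  if 0:b drops first: 252 orders
  if 1:y drops first: 210 orders
heap linearizations: 462

462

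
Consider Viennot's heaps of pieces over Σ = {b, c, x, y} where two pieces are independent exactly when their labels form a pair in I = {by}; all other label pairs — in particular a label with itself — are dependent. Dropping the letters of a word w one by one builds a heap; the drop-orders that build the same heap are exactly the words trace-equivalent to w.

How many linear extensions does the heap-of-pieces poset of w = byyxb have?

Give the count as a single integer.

3

0(b) covers ∅
1(y) covers ∅
2(y) covers 1:y
3(x) covers 0:b, 2:y
4(b) covers 3:x
floor of heap: 0:b, 1:y
completions by unplaced set U, small U first (add the entries for U minus each lowest piece of U):
  |U|=1: {4}:1
  |U|=2: {3,4}:1
  |U|=3: {0,3,4}:1  {2,3,4}:1
  start at 0(b): 1
  start at 1(y): 2
sum over floor = 3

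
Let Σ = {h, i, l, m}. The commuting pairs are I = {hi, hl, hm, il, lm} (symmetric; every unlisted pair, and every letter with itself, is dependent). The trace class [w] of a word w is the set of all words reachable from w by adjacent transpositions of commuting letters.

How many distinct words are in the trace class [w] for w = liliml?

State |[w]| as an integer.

20

#0=l has no predecessor
#1=i has no predecessor
#2=l depends on [0:l]
#3=i depends on [1:i]
#4=m depends on [3:i]
#5=l depends on [2:l]
sources: [0:l, 1:i]
N(rest) = Σ N(rest − s) over sources s of rest; N(one piece) = 1:
  size 1 → [4]=1  [5]=1
  size 2 → [2,5]=1  [3,4]=1  [4,5]=2
  size 3 → [0,2,5]=1  [1,3,4]=1  [2,4,5]=3  [3,4,5]=3
  size 4 → [0,2,4,5]=4  [1,3,4,5]=4  [2,3,4,5]=6
  first=0(l) contributes 10
  first=1(i) contributes 10
|[w]| = 20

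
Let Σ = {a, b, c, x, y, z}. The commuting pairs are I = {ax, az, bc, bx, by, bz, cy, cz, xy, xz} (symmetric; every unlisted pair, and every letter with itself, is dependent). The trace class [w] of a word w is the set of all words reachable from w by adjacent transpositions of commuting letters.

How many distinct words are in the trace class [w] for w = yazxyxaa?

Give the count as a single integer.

56

#0=y has no predecessor
#1=a depends on [0:y]
#2=z depends on [0:y]
#3=x has no predecessor
#4=y depends on [1:a, 2:z]
#5=x depends on [3:x]
#6=a depends on [4:y]
#7=a depends on [6:a]
sources: [0:y, 3:x]
N(rest) = Σ N(rest − s) over sources s of rest; N(one piece) = 1:
  size 1 → [5]=1  [7]=1
  size 2 → [3,5]=1  [5,7]=2  [6,7]=1
  size 3 → [3,5,7]=3  [4,6,7]=1  [5,6,7]=3
  size 4 → [1,4,6,7]=1  [2,4,6,7]=1  [3,5,6,7]=6  [4,5,6,7]=4
  size 5 → [1,2,4,6,7]=2  [1,4,5,6,7]=5  [2,4,5,6,7]=5  [3,4,5,6,7]=10
  size 6 → [0,1,2,4,6,7]=2  [1,2,4,5,6,7]=12  [1,3,4,5,6,7]=15  [2,3,4,5,6,7]=15
  first=0(y) contributes 42
  first=3(x) contributes 14
|[w]| = 56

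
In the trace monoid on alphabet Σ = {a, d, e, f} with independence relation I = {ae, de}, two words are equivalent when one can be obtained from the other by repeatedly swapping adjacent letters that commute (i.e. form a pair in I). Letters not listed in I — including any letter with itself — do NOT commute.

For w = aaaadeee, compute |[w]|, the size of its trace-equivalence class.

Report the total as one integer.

56

#0=a has no predecessor
#1=a depends on [0:a]
#2=a depends on [1:a]
#3=a depends on [2:a]
#4=d depends on [3:a]
#5=e has no predecessor
#6=e depends on [5:e]
#7=e depends on [6:e]
sources: [0:a, 5:e]
N(rest) = Σ N(rest − s) over sources s of rest; N(one piece) = 1:
  size 1 → [4]=1  [7]=1
  size 2 → [3,4]=1  [4,7]=2  [6,7]=1
  size 3 → [2,3,4]=1  [3,4,7]=3  [4,6,7]=3  [5,6,7]=1
  size 4 → [1,2,3,4]=1  [2,3,4,7]=4  [3,4,6,7]=6  [4,5,6,7]=4
  size 5 → [0,1,2,3,4]=1  [1,2,3,4,7]=5  [2,3,4,6,7]=10  [3,4,5,6,7]=10
  size 6 → [0,1,2,3,4,7]=6  [1,2,3,4,6,7]=15  [2,3,4,5,6,7]=20
  first=0(a) contributes 35
  first=5(e) contributes 21
|[w]| = 56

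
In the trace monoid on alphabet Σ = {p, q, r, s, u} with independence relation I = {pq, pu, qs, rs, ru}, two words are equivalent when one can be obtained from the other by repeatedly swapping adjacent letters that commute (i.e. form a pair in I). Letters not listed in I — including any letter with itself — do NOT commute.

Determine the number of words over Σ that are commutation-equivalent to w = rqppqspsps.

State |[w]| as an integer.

36

piece 0:r — minimal
piece 1:q rests on {0:r}
piece 2:p rests on {0:r}
piece 3:p rests on {2:p}
piece 4:q rests on {1:q}
piece 5:s rests on {3:p}
piece 6:p rests on {5:s}
piece 7:s rests on {6:p}
piece 8:p rests on {7:s}
piece 9:s rests on {8:p}
minimal pieces: {0:r}
ways to finish when only these pieces remain (= sum over removing one remaining piece with nothing left below it):
  1 left: {4}→1  {9}→1
  2 left: {1,4}→1  {4,9}→2  {8,9}→1
  3 left: {1,4,9}→3  {4,8,9}→3  {7,8,9}→1
  4 left: {1,4,8,9}→6  {4,7,8,9}→4  {6,7,8,9}→1
  5 left: {1,4,7,8,9}→10  {4,6,7,8,9}→5  {5,6,7,8,9}→1
  6 left: {1,4,6,7,8,9}→15  {3,5,6,7,8,9}→1  {4,5,6,7,8,9}→6
  7 left: {1,4,5,6,7,8,9}→21  {2,3,5,6,7,8,9}→1  {3,4,5,6,7,8,9}→7
  8 left: {1,3,4,5,6,7,8,9}→28  {2,3,4,5,6,7,8,9}→8
  placing 0:r first → 36 extensions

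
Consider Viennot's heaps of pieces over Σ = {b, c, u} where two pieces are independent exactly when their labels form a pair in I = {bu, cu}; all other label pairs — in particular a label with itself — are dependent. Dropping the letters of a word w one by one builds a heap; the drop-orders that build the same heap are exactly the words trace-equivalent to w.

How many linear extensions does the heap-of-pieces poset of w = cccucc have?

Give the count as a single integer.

0(c) covers ∅
1(c) covers 0:c
2(c) covers 1:c
3(u) covers ∅
4(c) covers 2:c
5(c) covers 4:c
floor of heap: 0:c, 3:u
completions by unplaced set U, small U first (add the entries for U minus each lowest piece of U):
  |U|=1: {3}:1  {5}:1
  |U|=2: {3,5}:2  {4,5}:1
  |U|=3: {2,4,5}:1  {3,4,5}:3
  |U|=4: {1,2,4,5}:1  {2,3,4,5}:4
  start at 0(c): 5
  start at 3(u): 1
sum over floor = 6

6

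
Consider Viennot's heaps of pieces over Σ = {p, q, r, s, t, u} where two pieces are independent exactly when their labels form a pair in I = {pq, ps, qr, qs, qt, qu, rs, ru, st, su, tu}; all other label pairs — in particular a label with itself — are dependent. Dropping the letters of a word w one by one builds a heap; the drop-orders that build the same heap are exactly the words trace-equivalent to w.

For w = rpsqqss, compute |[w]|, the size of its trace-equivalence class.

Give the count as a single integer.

drop 0:r onto floor
drop 1:p onto {0:r}
drop 2:s onto floor
drop 3:q onto floor
drop 4:q onto {3:q}
drop 5:s onto {2:s}
drop 6:s onto {5:s}
ground layer = {0:r, 2:s, 3:q}
drop-orders for the pieces not yet dropped (sum over which currently-grounded one goes next):
  1 to go: {1} 1  {4} 1  {6} 1
  2 to go: {0,1} 1  {1,4} 2  {1,6} 2  {3,4} 1  {4,6} 2  {5,6} 1
  3 to go: {0,1,4} 3  {0,1,6} 3  {1,3,4} 3  {1,4,6} 6  {1,5,6} 3  {2,5,6} 1  {3,4,6} 3  {4,5,6} 3
  4 to go: {0,1,3,4} 6  {0,1,4,6} 12  {0,1,5,6} 6  {1,2,5,6} 4  {1,3,4,6} 12  {1,4,5,6} 12  {2,4,5,6} 4  {3,4,5,6} 6
  5 to go: {0,1,2,5,6} 10  {0,1,3,4,6} 30  {0,1,4,5,6} 30  {1,2,4,5,6} 20  {1,3,4,5,6} 30  {2,3,4,5,6} 10
  if 0:r drops first: 60 orders
  if 2:s drops first: 90 orders
  if 3:q drops first: 60 orders
heap linearizations: 210

210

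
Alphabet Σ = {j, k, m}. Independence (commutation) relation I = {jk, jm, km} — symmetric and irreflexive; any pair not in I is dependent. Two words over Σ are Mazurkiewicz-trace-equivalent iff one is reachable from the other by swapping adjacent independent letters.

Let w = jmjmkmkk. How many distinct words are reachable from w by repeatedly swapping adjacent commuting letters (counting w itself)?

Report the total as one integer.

560

0(j) covers ∅
1(m) covers ∅
2(j) covers 0:j
3(m) covers 1:m
4(k) covers ∅
5(m) covers 3:m
6(k) covers 4:k
7(k) covers 6:k
floor of heap: 0:j, 1:m, 4:k
completions by unplaced set U, small U first (add the entries for U minus each lowest piece of U):
  |U|=1: {2}:1  {5}:1  {7}:1
  |U|=2: {0,2}:1  {2,5}:2  {2,7}:2  {3,5}:1  {5,7}:2  {6,7}:1
  |U|=3: {0,2,5}:3  {0,2,7}:3  {1,3,5}:1  {2,3,5}:3  {2,5,7}:6  {2,6,7}:3  {3,5,7}:3  {4,6,7}:1  {5,6,7}:3
  |U|=4: {0,2,3,5}:6  {0,2,5,7}:12  {0,2,6,7}:6  {1,2,3,5}:4  {1,3,5,7}:4  {2,3,5,7}:12  {2,4,6,7}:4  {2,5,6,7}:12  {3,5,6,7}:6  {4,5,6,7}:4
  |U|=5: {0,1,2,3,5}:10  {0,2,3,5,7}:30  {0,2,4,6,7}:10  {0,2,5,6,7}:30  {1,2,3,5,7}:20  {1,3,5,6,7}:10  {2,3,5,6,7}:30  {2,4,5,6,7}:20  {3,4,5,6,7}:10
  |U|=6: {0,1,2,3,5,7}:60  {0,2,3,5,6,7}:90  {0,2,4,5,6,7}:60  {1,2,3,5,6,7}:60  {1,3,4,5,6,7}:20  {2,3,4,5,6,7}:60
  start at 0(j): 140
  start at 1(m): 210
  start at 4(k): 210
sum over floor = 560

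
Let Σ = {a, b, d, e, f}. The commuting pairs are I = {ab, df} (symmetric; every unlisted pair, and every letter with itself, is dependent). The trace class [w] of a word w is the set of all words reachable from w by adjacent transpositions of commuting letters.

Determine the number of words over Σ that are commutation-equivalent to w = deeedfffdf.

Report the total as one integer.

15

drop 0:d onto floor
drop 1:e onto {0:d}
drop 2:e onto {1:e}
drop 3:e onto {2:e}
drop 4:d onto {3:e}
drop 5:f onto {3:e}
drop 6:f onto {5:f}
drop 7:f onto {6:f}
drop 8:d onto {4:d}
drop 9:f onto {7:f}
ground layer = {0:d}
drop-orders for the pieces not yet dropped (sum over which currently-grounded one goes next):
  1 to go: {8} 1  {9} 1
  2 to go: {4,8} 1  {7,9} 1  {8,9} 2
  3 to go: {4,8,9} 3  {6,7,9} 1  {7,8,9} 3
  4 to go: {4,7,8,9} 6  {5,6,7,9} 1  {6,7,8,9} 4
  5 to go: {4,6,7,8,9} 10  {5,6,7,8,9} 5
  6 to go: {4,5,6,7,8,9} 15
  7 to go: {3,4,5,6,7,8,9} 15
  8 to go: {2,3,4,5,6,7,8,9} 15
  if 0:d drops first: 15 orders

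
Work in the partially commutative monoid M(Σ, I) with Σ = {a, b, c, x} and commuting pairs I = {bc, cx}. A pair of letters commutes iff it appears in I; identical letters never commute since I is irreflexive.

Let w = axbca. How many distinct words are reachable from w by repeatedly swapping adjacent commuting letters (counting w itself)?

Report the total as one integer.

piece 0:a — minimal
piece 1:x rests on {0:a}
piece 2:b rests on {1:x}
piece 3:c rests on {0:a}
piece 4:a rests on {2:b, 3:c}
minimal pieces: {0:a}
ways to finish when only these pieces remain (= sum over removing one remaining piece with nothing left below it):
  1 left: {4}→1
  2 left: {2,4}→1  {3,4}→1
  3 left: {1,2,4}→1  {2,3,4}→2
  placing 0:a first → 3 extensions

3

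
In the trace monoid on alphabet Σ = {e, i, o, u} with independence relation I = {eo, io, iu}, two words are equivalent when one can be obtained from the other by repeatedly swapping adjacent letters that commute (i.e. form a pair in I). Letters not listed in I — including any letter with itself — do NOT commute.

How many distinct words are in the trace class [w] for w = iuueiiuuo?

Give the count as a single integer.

30

0(i) covers ∅
1(u) covers ∅
2(u) covers 1:u
3(e) covers 0:i, 2:u
4(i) covers 3:e
5(i) covers 4:i
6(u) covers 3:e
7(u) covers 6:u
8(o) covers 7:u
floor of heap: 0:i, 1:u
completions by unplaced set U, small U first (add the entries for U minus each lowest piece of U):
  |U|=1: {5}:1  {8}:1
  |U|=2: {4,5}:1  {5,8}:2  {7,8}:1
  |U|=3: {4,5,8}:3  {5,7,8}:3  {6,7,8}:1
  |U|=4: {4,5,7,8}:6  {5,6,7,8}:4
  |U|=5: {4,5,6,7,8}:10
  |U|=6: {3,4,5,6,7,8}:10
  |U|=7: {0,3,4,5,6,7,8}:10  {2,3,4,5,6,7,8}:10
  start at 0(i): 10
  start at 1(u): 20
sum over floor = 30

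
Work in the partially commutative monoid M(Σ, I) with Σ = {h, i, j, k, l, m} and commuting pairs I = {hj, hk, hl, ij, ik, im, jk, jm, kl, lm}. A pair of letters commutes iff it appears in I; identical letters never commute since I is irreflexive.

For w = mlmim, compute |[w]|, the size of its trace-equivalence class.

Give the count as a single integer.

10

piece 0:m — minimal
piece 1:l — minimal
piece 2:m rests on {0:m}
piece 3:i rests on {1:l}
piece 4:m rests on {2:m}
minimal pieces: {0:m, 1:l}
ways to finish when only these pieces remain (= sum over removing one remaining piece with nothing left below it):
  1 left: {3}→1  {4}→1
  2 left: {1,3}→1  {2,4}→1  {3,4}→2
  3 left: {0,2,4}→1  {1,3,4}→3  {2,3,4}→3
  placing 0:m first → 6 extensions
  placing 1:l first → 4 extensions
total linear extensions = 10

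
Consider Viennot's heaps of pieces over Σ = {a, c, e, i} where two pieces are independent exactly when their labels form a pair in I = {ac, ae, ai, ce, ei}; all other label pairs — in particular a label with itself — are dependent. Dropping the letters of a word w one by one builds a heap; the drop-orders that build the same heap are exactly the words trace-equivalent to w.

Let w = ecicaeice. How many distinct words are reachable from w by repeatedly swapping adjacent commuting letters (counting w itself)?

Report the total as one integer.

504

0(e) covers ∅
1(c) covers ∅
2(i) covers 1:c
3(c) covers 2:i
4(a) covers ∅
5(e) covers 0:e
6(i) covers 3:c
7(c) covers 6:i
8(e) covers 5:e
floor of heap: 0:e, 1:c, 4:a
completions by unplaced set U, small U first (add the entries for U minus each lowest piece of U):
  |U|=1: {4}:1  {7}:1  {8}:1
  |U|=2: {4,7}:2  {4,8}:2  {5,8}:1  {6,7}:1  {7,8}:2
  |U|=3: {0,5,8}:1  {3,6,7}:1  {4,5,8}:3  {4,6,7}:3  {4,7,8}:6  {5,7,8}:3  {6,7,8}:3
  |U|=4: {0,4,5,8}:4  {0,5,7,8}:4  {2,3,6,7}:1  {3,4,6,7}:4  {3,6,7,8}:4  {4,5,7,8}:12  {4,6,7,8}:12  {5,6,7,8}:6
  |U|=5: {0,4,5,7,8}:20  {0,5,6,7,8}:10  {1,2,3,6,7}:1  {2,3,4,6,7}:5  {2,3,6,7,8}:5  {3,4,6,7,8}:20  {3,5,6,7,8}:10  {4,5,6,7,8}:30
  |U|=6: {0,3,5,6,7,8}:20  {0,4,5,6,7,8}:60  {1,2,3,4,6,7}:6  {1,2,3,6,7,8}:6  {2,3,4,6,7,8}:30  {2,3,5,6,7,8}:15  {3,4,5,6,7,8}:60
  |U|=7: {0,2,3,5,6,7,8}:35  {0,3,4,5,6,7,8}:140  {1,2,3,4,6,7,8}:42  {1,2,3,5,6,7,8}:21  {2,3,4,5,6,7,8}:105
  start at 0(e): 168
  start at 1(c): 280
  start at 4(a): 56
sum over floor = 504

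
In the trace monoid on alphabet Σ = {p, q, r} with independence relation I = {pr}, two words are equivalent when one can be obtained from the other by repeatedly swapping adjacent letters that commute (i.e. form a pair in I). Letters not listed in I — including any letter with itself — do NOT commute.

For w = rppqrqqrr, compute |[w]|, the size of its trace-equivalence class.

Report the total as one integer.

0(r) covers ∅
1(p) covers ∅
2(p) covers 1:p
3(q) covers 0:r, 2:p
4(r) covers 3:q
5(q) covers 4:r
6(q) covers 5:q
7(r) covers 6:q
8(r) covers 7:r
floor of heap: 0:r, 1:p
completions by unplaced set U, small U first (add the entries for U minus each lowest piece of U):
  |U|=1: {8}:1
  |U|=2: {7,8}:1
  |U|=3: {6,7,8}:1
  |U|=4: {5,6,7,8}:1
  |U|=5: {4,5,6,7,8}:1
  |U|=6: {3,4,5,6,7,8}:1
  |U|=7: {0,3,4,5,6,7,8}:1  {2,3,4,5,6,7,8}:1
  start at 0(r): 1
  start at 1(p): 2
sum over floor = 3

3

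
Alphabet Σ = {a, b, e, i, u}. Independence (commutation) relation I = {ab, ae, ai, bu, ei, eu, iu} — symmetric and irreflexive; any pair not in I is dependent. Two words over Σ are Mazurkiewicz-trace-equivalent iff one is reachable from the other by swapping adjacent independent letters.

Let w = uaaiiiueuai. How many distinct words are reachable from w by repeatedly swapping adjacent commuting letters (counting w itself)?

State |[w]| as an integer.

2310

0(u) covers ∅
1(a) covers 0:u
2(a) covers 1:a
3(i) covers ∅
4(i) covers 3:i
5(i) covers 4:i
6(u) covers 2:a
7(e) covers ∅
8(u) covers 6:u
9(a) covers 8:u
10(i) covers 5:i
floor of heap: 0:u, 3:i, 7:e
completions by unplaced set U, small U first (add the entries for U minus each lowest piece of U):
  |U|=1: {7}:1  {9}:1  {10}:1
  |U|=2: {5,10}:1  {7,9}:2  {7,10}:2  {8,9}:1  {9,10}:2
  |U|=3: {4,5,10}:1  {5,7,10}:3  {5,9,10}:3  {6,8,9}:1  {7,8,9}:3  {7,9,10}:6  {8,9,10}:3
  |U|=4: {2,6,8,9}:1  {3,4,5,10}:1  {4,5,7,10}:4  {4,5,9,10}:4  {5,7,9,10}:12  {5,8,9,10}:6  {6,7,8,9}:4  {6,8,9,10}:4  {7,8,9,10}:12
  |U|=5: {1,2,6,8,9}:1  {2,6,7,8,9}:5  {2,6,8,9,10}:5  {3,4,5,7,10}:5  {3,4,5,9,10}:5  {4,5,7,9,10}:20  {4,5,8,9,10}:10  {5,6,8,9,10}:10  {5,7,8,9,10}:30  {6,7,8,9,10}:20
  |U|=6: {0,1,2,6,8,9}:1  {1,2,6,7,8,9}:6  {1,2,6,8,9,10}:6  {2,5,6,8,9,10}:15  {2,6,7,8,9,10}:30  {3,4,5,7,9,10}:30  {3,4,5,8,9,10}:15  {4,5,6,8,9,10}:20  {4,5,7,8,9,10}:60  {5,6,7,8,9,10}:60
  |U|=7: {0,1,2,6,7,8,9}:7  {0,1,2,6,8,9,10}:7  {1,2,5,6,8,9,10}:21  {1,2,6,7,8,9,10}:42  {2,4,5,6,8,9,10}:35  {2,5,6,7,8,9,10}:105  {3,4,5,6,8,9,10}:35  {3,4,5,7,8,9,10}:105  {4,5,6,7,8,9,10}:140
  |U|=8: {0,1,2,5,6,8,9,10}:28  {0,1,2,6,7,8,9,10}:56  {1,2,4,5,6,8,9,10}:56  {1,2,5,6,7,8,9,10}:168  {2,3,4,5,6,8,9,10}:70  {2,4,5,6,7,8,9,10}:280  {3,4,5,6,7,8,9,10}:280
  |U|=9: {0,1,2,4,5,6,8,9,10}:84  {0,1,2,5,6,7,8,9,10}:252  {1,2,3,4,5,6,8,9,10}:126  {1,2,4,5,6,7,8,9,10}:504  {2,3,4,5,6,7,8,9,10}:630
  start at 0(u): 1260
  start at 3(i): 840
  start at 7(e): 210
sum over floor = 2310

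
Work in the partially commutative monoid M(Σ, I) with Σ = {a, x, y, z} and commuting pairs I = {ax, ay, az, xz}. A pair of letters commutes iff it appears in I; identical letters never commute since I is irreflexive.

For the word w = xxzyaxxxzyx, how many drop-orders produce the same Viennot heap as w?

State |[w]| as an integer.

132

#0=x has no predecessor
#1=x depends on [0:x]
#2=z has no predecessor
#3=y depends on [1:x, 2:z]
#4=a has no predecessor
#5=x depends on [3:y]
#6=x depends on [5:x]
#7=x depends on [6:x]
#8=z depends on [3:y]
#9=y depends on [7:x, 8:z]
#10=x depends on [9:y]
sources: [0:x, 2:z, 4:a]
N(rest) = Σ N(rest − s) over sources s of rest; N(one piece) = 1:
  size 1 → [4]=1  [10]=1
  size 2 → [4,10]=2  [9,10]=1
  size 3 → [4,9,10]=3  [7,9,10]=1  [8,9,10]=1
  size 4 → [4,7,9,10]=4  [4,8,9,10]=4  [6,7,9,10]=1  [7,8,9,10]=2
  size 5 → [4,6,7,9,10]=5  [4,7,8,9,10]=10  [5,6,7,9,10]=1  [6,7,8,9,10]=3
  size 6 → [4,5,6,7,9,10]=6  [4,6,7,8,9,10]=18  [5,6,7,8,9,10]=4
  size 7 → [3,5,6,7,8,9,10]=4  [4,5,6,7,8,9,10]=28
  size 8 → [1,3,5,6,7,8,9,10]=4  [2,3,5,6,7,8,9,10]=4  [3,4,5,6,7,8,9,10]=32
  size 9 → [0,1,3,5,6,7,8,9,10]=4  [1,2,3,5,6,7,8,9,10]=8  [1,3,4,5,6,7,8,9,10]=36  [2,3,4,5,6,7,8,9,10]=36
  first=0(x) contributes 80
  first=2(z) contributes 40
  first=4(a) contributes 12
|[w]| = 132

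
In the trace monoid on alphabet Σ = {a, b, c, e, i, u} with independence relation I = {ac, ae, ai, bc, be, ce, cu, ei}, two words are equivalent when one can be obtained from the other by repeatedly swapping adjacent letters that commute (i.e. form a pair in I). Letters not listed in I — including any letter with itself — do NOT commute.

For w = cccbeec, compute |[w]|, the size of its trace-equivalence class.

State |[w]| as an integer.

drop 0:c onto floor
drop 1:c onto {0:c}
drop 2:c onto {1:c}
drop 3:b onto floor
drop 4:e onto floor
drop 5:e onto {4:e}
drop 6:c onto {2:c}
ground layer = {0:c, 3:b, 4:e}
drop-orders for the pieces not yet dropped (sum over which currently-grounded one goes next):
  1 to go: {3} 1  {5} 1  {6} 1
  2 to go: {2,6} 1  {3,5} 2  {3,6} 2  {4,5} 1  {5,6} 2
  3 to go: {1,2,6} 1  {2,3,6} 3  {2,5,6} 3  {3,4,5} 3  {3,5,6} 6  {4,5,6} 3
  4 to go: {0,1,2,6} 1  {1,2,3,6} 4  {1,2,5,6} 4  {2,3,5,6} 12  {2,4,5,6} 6  {3,4,5,6} 12
  5 to go: {0,1,2,3,6} 5  {0,1,2,5,6} 5  {1,2,3,5,6} 20  {1,2,4,5,6} 10  {2,3,4,5,6} 30
  if 0:c drops first: 60 orders
  if 3:b drops first: 15 orders
  if 4:e drops first: 30 orders
heap linearizations: 105

105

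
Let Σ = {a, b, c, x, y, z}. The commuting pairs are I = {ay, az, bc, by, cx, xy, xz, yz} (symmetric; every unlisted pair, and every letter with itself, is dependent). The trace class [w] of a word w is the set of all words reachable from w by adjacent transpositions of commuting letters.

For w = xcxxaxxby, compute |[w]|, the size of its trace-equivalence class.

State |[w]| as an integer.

0(x) covers ∅
1(c) covers ∅
2(x) covers 0:x
3(x) covers 2:x
4(a) covers 1:c, 3:x
5(x) covers 4:a
6(x) covers 5:x
7(b) covers 6:x
8(y) covers 1:c
floor of heap: 0:x, 1:c
completions by unplaced set U, small U first (add the entries for U minus each lowest piece of U):
  |U|=1: {7}:1  {8}:1
  |U|=2: {6,7}:1  {7,8}:2
  |U|=3: {5,6,7}:1  {6,7,8}:3
  |U|=4: {4,5,6,7}:1  {5,6,7,8}:4
  |U|=5: {3,4,5,6,7}:1  {4,5,6,7,8}:5
  |U|=6: {1,4,5,6,7,8}:5  {2,3,4,5,6,7}:1  {3,4,5,6,7,8}:6
  |U|=7: {0,2,3,4,5,6,7}:1  {1,3,4,5,6,7,8}:11  {2,3,4,5,6,7,8}:7
  start at 0(x): 18
  start at 1(c): 8
sum over floor = 26

26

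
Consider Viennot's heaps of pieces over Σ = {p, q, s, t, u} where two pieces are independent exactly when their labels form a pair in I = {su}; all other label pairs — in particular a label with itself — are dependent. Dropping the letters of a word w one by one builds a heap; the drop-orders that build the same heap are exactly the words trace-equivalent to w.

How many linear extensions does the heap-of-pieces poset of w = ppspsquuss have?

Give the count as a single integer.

6

drop 0:p onto floor
drop 1:p onto {0:p}
drop 2:s onto {1:p}
drop 3:p onto {2:s}
drop 4:s onto {3:p}
drop 5:q onto {4:s}
drop 6:u onto {5:q}
drop 7:u onto {6:u}
drop 8:s onto {5:q}
drop 9:s onto {8:s}
ground layer = {0:p}
drop-orders for the pieces not yet dropped (sum over which currently-grounded one goes next):
  1 to go: {7} 1  {9} 1
  2 to go: {6,7} 1  {7,9} 2  {8,9} 1
  3 to go: {6,7,9} 3  {7,8,9} 3
  4 to go: {6,7,8,9} 6
  5 to go: {5,6,7,8,9} 6
  6 to go: {4,5,6,7,8,9} 6
  7 to go: {3,4,5,6,7,8,9} 6
  8 to go: {2,3,4,5,6,7,8,9} 6
  if 0:p drops first: 6 orders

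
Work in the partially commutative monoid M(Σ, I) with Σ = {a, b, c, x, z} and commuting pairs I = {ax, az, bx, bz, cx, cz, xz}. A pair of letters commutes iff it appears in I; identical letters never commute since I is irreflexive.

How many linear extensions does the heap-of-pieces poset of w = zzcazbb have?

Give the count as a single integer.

35

#0=z has no predecessor
#1=z depends on [0:z]
#2=c has no predecessor
#3=a depends on [2:c]
#4=z depends on [1:z]
#5=b depends on [3:a]
#6=b depends on [5:b]
sources: [0:z, 2:c]
N(rest) = Σ N(rest − s) over sources s of rest; N(one piece) = 1:
  size 1 → [4]=1  [6]=1
  size 2 → [1,4]=1  [4,6]=2  [5,6]=1
  size 3 → [0,1,4]=1  [1,4,6]=3  [3,5,6]=1  [4,5,6]=3
  size 4 → [0,1,4,6]=4  [1,4,5,6]=6  [2,3,5,6]=1  [3,4,5,6]=4
  size 5 → [0,1,4,5,6]=10  [1,3,4,5,6]=10  [2,3,4,5,6]=5
  first=0(z) contributes 15
  first=2(c) contributes 20
|[w]| = 35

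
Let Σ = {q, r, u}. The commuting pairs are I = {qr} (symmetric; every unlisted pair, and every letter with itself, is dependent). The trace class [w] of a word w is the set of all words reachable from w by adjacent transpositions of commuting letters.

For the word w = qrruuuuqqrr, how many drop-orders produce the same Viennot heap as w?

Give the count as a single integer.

18

#0=q has no predecessor
#1=r has no predecessor
#2=r depends on [1:r]
#3=u depends on [0:q, 2:r]
#4=u depends on [3:u]
#5=u depends on [4:u]
#6=u depends on [5:u]
#7=q depends on [6:u]
#8=q depends on [7:q]
#9=r depends on [6:u]
#10=r depends on [9:r]
sources: [0:q, 1:r]
N(rest) = Σ N(rest − s) over sources s of rest; N(one piece) = 1:
  size 1 → [8]=1  [10]=1
  size 2 → [7,8]=1  [8,10]=2  [9,10]=1
  size 3 → [7,8,10]=3  [8,9,10]=3
  size 4 → [7,8,9,10]=6
  size 5 → [6,7,8,9,10]=6
  size 6 → [5,6,7,8,9,10]=6
  size 7 → [4,5,6,7,8,9,10]=6
  size 8 → [3,4,5,6,7,8,9,10]=6
  size 9 → [0,3,4,5,6,7,8,9,10]=6  [2,3,4,5,6,7,8,9,10]=6
  first=0(q) contributes 6
  first=1(r) contributes 12
|[w]| = 18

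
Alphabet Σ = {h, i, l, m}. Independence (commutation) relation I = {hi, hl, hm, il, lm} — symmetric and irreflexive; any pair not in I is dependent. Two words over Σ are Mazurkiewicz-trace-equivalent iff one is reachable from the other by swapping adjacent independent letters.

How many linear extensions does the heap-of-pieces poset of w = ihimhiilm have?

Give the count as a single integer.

drop 0:i onto floor
drop 1:h onto floor
drop 2:i onto {0:i}
drop 3:m onto {2:i}
drop 4:h onto {1:h}
drop 5:i onto {3:m}
drop 6:i onto {5:i}
drop 7:l onto floor
drop 8:m onto {6:i}
ground layer = {0:i, 1:h, 7:l}
drop-orders for the pieces not yet dropped (sum over which currently-grounded one goes next):
  1 to go: {4} 1  {7} 1  {8} 1
  2 to go: {1,4} 1  {4,7} 2  {4,8} 2  {6,8} 1  {7,8} 2
  3 to go: {1,4,7} 3  {1,4,8} 3  {4,6,8} 3  {4,7,8} 6  {5,6,8} 1  {6,7,8} 3
  4 to go: {1,4,6,8} 6  {1,4,7,8} 12  {3,5,6,8} 1  {4,5,6,8} 4  {4,6,7,8} 12  {5,6,7,8} 4
  5 to go: {1,4,5,6,8} 10  {1,4,6,7,8} 30  {2,3,5,6,8} 1  {3,4,5,6,8} 5  {3,5,6,7,8} 5  {4,5,6,7,8} 20
  6 to go: {0,2,3,5,6,8} 1  {1,3,4,5,6,8} 15  {1,4,5,6,7,8} 60  {2,3,4,5,6,8} 6  {2,3,5,6,7,8} 6  {3,4,5,6,7,8} 30
  7 to go: {0,2,3,4,5,6,8} 7  {0,2,3,5,6,7,8} 7  {1,2,3,4,5,6,8} 21  {1,3,4,5,6,7,8} 105  {2,3,4,5,6,7,8} 42
  if 0:i drops first: 168 orders
  if 1:h drops first: 56 orders
  if 7:l drops first: 28 orders
heap linearizations: 252

252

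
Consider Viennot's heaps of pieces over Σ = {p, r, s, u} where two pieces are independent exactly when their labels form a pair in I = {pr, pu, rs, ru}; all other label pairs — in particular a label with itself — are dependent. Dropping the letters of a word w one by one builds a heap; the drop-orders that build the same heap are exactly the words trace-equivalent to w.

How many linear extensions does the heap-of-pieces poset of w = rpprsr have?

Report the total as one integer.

piece 0:r — minimal
piece 1:p — minimal
piece 2:p rests on {1:p}
piece 3:r rests on {0:r}
piece 4:s rests on {2:p}
piece 5:r rests on {3:r}
minimal pieces: {0:r, 1:p}
ways to finish when only these pieces remain (= sum over removing one remaining piece with nothing left below it):
  1 left: {4}→1  {5}→1
  2 left: {2,4}→1  {3,5}→1  {4,5}→2
  3 left: {0,3,5}→1  {1,2,4}→1  {2,4,5}→3  {3,4,5}→3
  4 left: {0,3,4,5}→4  {1,2,4,5}→4  {2,3,4,5}→6
  placing 0:r first → 10 extensions
  placing 1:p first → 10 extensions
total linear extensions = 20

20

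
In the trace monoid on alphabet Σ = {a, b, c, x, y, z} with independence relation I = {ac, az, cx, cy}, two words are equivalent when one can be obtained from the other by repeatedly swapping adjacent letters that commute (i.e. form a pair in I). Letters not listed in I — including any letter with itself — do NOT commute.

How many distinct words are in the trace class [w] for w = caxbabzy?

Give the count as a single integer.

3

drop 0:c onto floor
drop 1:a onto floor
drop 2:x onto {1:a}
drop 3:b onto {0:c, 2:x}
drop 4:a onto {3:b}
drop 5:b onto {4:a}
drop 6:z onto {5:b}
drop 7:y onto {6:z}
ground layer = {0:c, 1:a}
drop-orders for the pieces not yet dropped (sum over which currently-grounded one goes next):
  1 to go: {7} 1
  2 to go: {6,7} 1
  3 to go: {5,6,7} 1
  4 to go: {4,5,6,7} 1
  5 to go: {3,4,5,6,7} 1
  6 to go: {0,3,4,5,6,7} 1  {2,3,4,5,6,7} 1
  if 0:c drops first: 1 orders
  if 1:a drops first: 2 orders
heap linearizations: 3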